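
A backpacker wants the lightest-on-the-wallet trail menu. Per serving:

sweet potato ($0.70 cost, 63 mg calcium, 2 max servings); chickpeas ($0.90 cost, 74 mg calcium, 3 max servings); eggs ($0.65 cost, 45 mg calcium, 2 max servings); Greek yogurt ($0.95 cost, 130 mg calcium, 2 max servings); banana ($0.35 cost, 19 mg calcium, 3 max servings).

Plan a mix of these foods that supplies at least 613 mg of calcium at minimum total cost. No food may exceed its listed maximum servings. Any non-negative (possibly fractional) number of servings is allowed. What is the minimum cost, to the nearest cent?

$6.07

Cost per mg of calcium: Greek yogurt $0.0073, sweet potato $0.0111, chickpeas $0.0122, eggs $0.0144, banana $0.0184.
Take 2 servings of Greek yogurt: +260.0 mg calcium for $1.90 (total $1.90, still need 353.0 mg).
Take 2 servings of sweet potato: +126.0 mg calcium for $1.40 (total $3.30, still need 227.0 mg).
Take 3 servings of chickpeas: +222.0 mg calcium for $2.70 (total $6.00, still need 5.0 mg).
Take 0.1111 servings of eggs: +5.0 mg calcium for $0.07 (total $6.07, still need 0.0 mg).
Greedy by cheapest-per-mg is optimal for a single linear constraint, so the minimum cost is $6.07.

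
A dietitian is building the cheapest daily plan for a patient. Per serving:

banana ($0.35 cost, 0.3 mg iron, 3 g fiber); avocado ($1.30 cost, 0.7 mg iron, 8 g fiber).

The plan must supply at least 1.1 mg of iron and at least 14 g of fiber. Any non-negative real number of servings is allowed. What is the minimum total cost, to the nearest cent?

A basic optimal solution has at most two foods positive. Try each food alone and each pair with both targets met exactly.
banana only: max(1.1/0.3, 14/3) = 4.667 servings → $1.63.
avocado only: max(1.1/0.7, 14/8) = 1.75 servings → $2.27.
banana + avocado: intersection lies outside the first quadrant.
The minimum over all feasible corners is $1.63.

$1.63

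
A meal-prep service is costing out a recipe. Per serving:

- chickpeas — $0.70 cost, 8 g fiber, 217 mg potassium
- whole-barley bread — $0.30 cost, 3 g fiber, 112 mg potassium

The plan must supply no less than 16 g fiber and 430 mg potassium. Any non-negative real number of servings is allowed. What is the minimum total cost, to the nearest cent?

This is a tiny linear program; its minimum lies at a vertex of the feasible set. List the vertices and price them.
chickpeas only: max(16/8, 430/217) = 2 servings → $1.40.
whole-barley bread only: max(16/3, 430/112) = 5.333 servings → $1.60.
chickpeas + whole-barley bread: the both-tight solution has a negative serving — not a feasible corner.
The minimum over all feasible corners is $1.40.

$1.40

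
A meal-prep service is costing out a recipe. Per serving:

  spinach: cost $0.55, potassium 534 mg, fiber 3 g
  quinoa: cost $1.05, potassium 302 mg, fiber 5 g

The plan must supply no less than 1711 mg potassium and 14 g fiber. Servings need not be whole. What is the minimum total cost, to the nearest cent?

$2.57

spinach only: max(1711/534, 14/3) = 4.667 servings → $2.57.
quinoa only: max(1711/302, 14/5) = 5.666 servings → $5.95.
spinach + quinoa with both tight: 2.453 servings and 1.328 servings → $2.74.
So the least-cost plan costs $2.57.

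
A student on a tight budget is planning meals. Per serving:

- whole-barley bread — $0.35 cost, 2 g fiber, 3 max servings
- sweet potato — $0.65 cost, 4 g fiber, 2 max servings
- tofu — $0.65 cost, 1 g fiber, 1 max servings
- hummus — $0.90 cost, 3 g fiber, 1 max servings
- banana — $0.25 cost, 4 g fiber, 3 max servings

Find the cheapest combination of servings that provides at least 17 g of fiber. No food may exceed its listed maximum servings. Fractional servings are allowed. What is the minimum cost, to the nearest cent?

$1.56

Cost per g of fiber: banana $0.0625, sweet potato $0.1625, whole-barley bread $0.1750, hummus $0.3000, tofu $0.6500.
Take 3 servings of banana: +12.0 g fiber for $0.75 (total $0.75, still need 5.0 g).
Take 1.25 servings of sweet potato: +5.0 g fiber for $0.81 (total $1.56, still need 0.0 g).
Filling from the cheapest source first is optimal under one linear minimum: $1.56.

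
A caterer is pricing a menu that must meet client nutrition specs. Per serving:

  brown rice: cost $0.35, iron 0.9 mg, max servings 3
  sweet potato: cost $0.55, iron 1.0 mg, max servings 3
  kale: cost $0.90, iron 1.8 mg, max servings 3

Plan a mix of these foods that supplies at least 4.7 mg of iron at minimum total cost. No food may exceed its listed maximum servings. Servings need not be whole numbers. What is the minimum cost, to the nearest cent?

Cost per mg of iron: brown rice $0.3889, kale $0.5000, sweet potato $0.5500.
Take 3 servings of brown rice: +2.7 mg iron for $1.05 (total $1.05, still need 2.0 mg).
Take 1.111 servings of kale: +2.0 mg iron for $1.00 (total $2.05, still need 0.0 mg).
Greedy by cheapest-per-mg is optimal for a single linear constraint, so the minimum cost is $2.05.

$2.05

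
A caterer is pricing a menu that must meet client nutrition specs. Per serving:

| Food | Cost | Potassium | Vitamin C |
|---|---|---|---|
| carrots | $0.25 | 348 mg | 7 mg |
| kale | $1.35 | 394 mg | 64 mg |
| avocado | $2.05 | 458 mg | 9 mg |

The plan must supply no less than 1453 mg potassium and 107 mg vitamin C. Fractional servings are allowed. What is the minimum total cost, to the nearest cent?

Two binding constraints pin down two serving amounts, so the optimal mix uses at most two foods. The candidates are each food alone (scaled to the tighter of potassium/vitamin C) and each pair with both constraints tight.
carrots only: max(1453/348, 107/7) = 15.29 servings → $3.82.
kale only: max(1453/394, 107/64) = 3.688 servings → $4.98.
avocado only: max(1453/458, 107/9) = 11.89 servings → $24.37.
carrots + kale with both tight: 2.605 servings and 1.387 servings → $2.52.
carrots + avocado: intersection lies outside the first quadrant.
kale + avocado with both tight: 1.394 servings and 1.973 servings → $5.93.
Cheapest feasible corner: $2.52.

$2.52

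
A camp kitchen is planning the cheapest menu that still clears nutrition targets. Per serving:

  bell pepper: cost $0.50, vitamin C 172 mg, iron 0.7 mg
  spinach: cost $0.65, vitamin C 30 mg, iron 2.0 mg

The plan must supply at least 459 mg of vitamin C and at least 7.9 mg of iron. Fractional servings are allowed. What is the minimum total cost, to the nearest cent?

$3.14

Compare the cost at each extreme point of the feasible region.
bell pepper only: max(459/172, 7.9/0.7) = 11.29 servings → $5.64.
spinach only: max(459/30, 7.9/2.0) = 15.3 servings → $9.95.
bell pepper + spinach with both tight: 2.108 servings and 3.212 servings → $3.14.
Cheapest feasible corner: $3.14.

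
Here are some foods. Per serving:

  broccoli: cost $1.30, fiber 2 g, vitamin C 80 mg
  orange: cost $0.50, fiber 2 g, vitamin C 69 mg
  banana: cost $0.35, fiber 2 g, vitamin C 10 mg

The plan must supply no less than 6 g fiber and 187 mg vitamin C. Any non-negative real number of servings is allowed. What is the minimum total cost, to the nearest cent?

$1.45

With two linear requirements the optimum uses one or two foods; enumerate the corners.
broccoli only: max(6/2, 187/80) = 3 servings → $3.90.
orange only: max(6/2, 187/69) = 3 servings → $1.50.
banana only: max(6/2, 187/10) = 18.7 servings → $6.54.
broccoli + orange: the both-tight solution has a negative serving — not a feasible corner.
broccoli + banana with both tight: 2.243 servings and 0.7571 servings → $3.18.
orange + banana with both tight: 2.661 servings and 0.339 servings → $1.45.
The minimum over all feasible corners is $1.45.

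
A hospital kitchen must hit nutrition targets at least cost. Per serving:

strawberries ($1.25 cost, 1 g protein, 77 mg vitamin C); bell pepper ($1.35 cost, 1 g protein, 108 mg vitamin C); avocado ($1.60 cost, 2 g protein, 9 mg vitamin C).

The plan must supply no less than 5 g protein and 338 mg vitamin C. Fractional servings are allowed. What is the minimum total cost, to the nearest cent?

strawberries only: max(5/1, 338/77) = 5 servings → $6.25.
bell pepper only: max(5/1, 338/108) = 5 servings → $6.75.
avocado only: max(5/2, 338/9) = 37.56 servings → $60.09.
strawberries + bell pepper: intersection lies outside the first quadrant.
strawberries + avocado with both tight: 4.352 servings and 0.3241 servings → $5.96.
bell pepper + avocado with both tight: 3.048 servings and 0.9758 servings → $5.68.
Cheapest feasible corner: $5.68.

$5.68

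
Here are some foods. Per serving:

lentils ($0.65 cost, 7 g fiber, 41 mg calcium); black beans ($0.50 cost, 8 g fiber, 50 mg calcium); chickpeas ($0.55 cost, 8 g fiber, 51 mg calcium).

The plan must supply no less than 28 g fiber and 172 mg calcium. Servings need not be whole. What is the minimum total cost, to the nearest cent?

$1.75

For a min-cost LP with two ≥-constraints, a basic feasible solution has at most two positive variables.
lentils only: max(28/7, 172/41) = 4.195 servings → $2.73.
black beans only: max(28/8, 172/50) = 3.5 servings → $1.75.
chickpeas only: max(28/8, 172/51) = 3.5 servings → $1.93.
lentils + black beans with both tight: 1.091 servings and 2.545 servings → $1.98.
lentils + chickpeas with both tight: 1.793 servings and 1.931 servings → $2.23.
black beans + chickpeas: the both-tight solution has a negative serving — not a feasible corner.
The minimum over all feasible corners is $1.75.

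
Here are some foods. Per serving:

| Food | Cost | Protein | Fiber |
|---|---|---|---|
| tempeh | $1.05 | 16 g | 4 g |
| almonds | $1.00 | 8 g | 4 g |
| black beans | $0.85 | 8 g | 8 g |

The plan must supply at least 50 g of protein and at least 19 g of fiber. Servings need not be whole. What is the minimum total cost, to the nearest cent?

Minimising a linear cost over {protein ≥ 50, fiber ≥ 19, servings ≥ 0} — the optimum is at a vertex, using one or two foods.
tempeh only: max(50/16, 19/4) = 4.75 servings → $4.99.
almonds only: max(50/8, 19/4) = 6.25 servings → $6.25.
black beans only: max(50/8, 19/8) = 6.25 servings → $5.31.
tempeh + almonds with both tight: 1.5 servings and 3.25 servings → $4.83.
tempeh + black beans with both tight: 2.583 servings and 1.083 servings → $3.63.
almonds + black beans with both targets exact would need a negative amount; discard.
The minimum over all feasible corners is $3.63.

$3.63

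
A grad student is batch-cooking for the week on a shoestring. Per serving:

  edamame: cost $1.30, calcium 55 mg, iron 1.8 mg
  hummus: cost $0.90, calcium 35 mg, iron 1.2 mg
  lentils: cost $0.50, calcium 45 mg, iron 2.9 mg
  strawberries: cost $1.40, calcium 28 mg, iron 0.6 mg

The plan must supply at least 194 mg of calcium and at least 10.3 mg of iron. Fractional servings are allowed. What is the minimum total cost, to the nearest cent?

$2.16

Check every corner: each single food scaled to meet both minima, and each pair solved so both constraints bind.
edamame only: max(194/55, 10.3/1.8) = 5.722 servings → $7.44.
hummus only: max(194/35, 10.3/1.2) = 8.583 servings → $7.72.
lentils only: max(194/45, 10.3/2.9) = 4.311 servings → $2.16.
strawberries only: max(194/28, 10.3/0.6) = 17.17 servings → $24.03.
edamame + hummus: the both-tight solution has a negative serving — not a feasible corner.
edamame + lentils with both tight: 1.262 servings and 2.768 servings → $3.03.
edamame + strawberries with both targets exact would need a negative amount; discard.
hummus + lentils with both tight: 2.086 servings and 2.688 servings → $3.22.
hummus + strawberries: the both-tight solution has a negative serving — not a feasible corner.
lentils + strawberries with both tight: 3.173 servings and 1.828 servings → $4.15.
The minimum over all feasible corners is $2.16.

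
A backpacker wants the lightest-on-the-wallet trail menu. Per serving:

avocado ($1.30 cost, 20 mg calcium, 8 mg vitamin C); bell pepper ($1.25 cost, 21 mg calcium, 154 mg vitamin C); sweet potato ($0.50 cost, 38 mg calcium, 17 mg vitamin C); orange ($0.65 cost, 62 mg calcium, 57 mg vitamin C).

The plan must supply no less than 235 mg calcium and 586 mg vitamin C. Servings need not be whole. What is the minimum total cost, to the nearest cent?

This is a tiny linear program; its minimum lies at a vertex of the feasible set. List the vertices and price them.
avocado only: max(235/20, 586/8) = 73.25 servings → $95.22.
bell pepper only: max(235/21, 586/154) = 11.19 servings → $13.99.
sweet potato only: max(235/38, 586/17) = 34.47 servings → $17.24.
orange only: max(235/62, 586/57) = 10.28 servings → $6.68.
avocado + bell pepper with both tight: 8.202 servings and 3.379 servings → $14.89.
avocado + sweet potato with both targets exact would need a negative amount; discard.
avocado + orange: the both-tight solution has a negative serving — not a feasible corner.
bell pepper + sweet potato with both tight: 3.325 servings and 4.346 servings → $6.33.
bell pepper + orange with both tight: 2.747 servings and 2.86 servings → $5.29.
sweet potato + orange: intersection lies outside the first quadrant.
Cheapest feasible corner: $5.29.

$5.29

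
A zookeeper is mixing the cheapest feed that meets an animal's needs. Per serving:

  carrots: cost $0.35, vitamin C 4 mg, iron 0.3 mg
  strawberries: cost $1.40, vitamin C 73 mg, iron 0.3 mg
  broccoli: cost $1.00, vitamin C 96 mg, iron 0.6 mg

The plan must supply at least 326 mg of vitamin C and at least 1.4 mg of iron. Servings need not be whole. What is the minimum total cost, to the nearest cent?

Check every corner: each single food scaled to meet both minima, and each pair solved so both constraints bind.
carrots only: max(326/4, 1.4/0.3) = 81.5 servings → $28.52.
strawberries only: max(326/73, 1.4/0.3) = 4.667 servings → $6.53.
broccoli only: max(326/96, 1.4/0.6) = 3.396 servings → $3.40.
carrots + strawberries with both tight: 0.2126 servings and 4.454 servings → $6.31.
carrots + broccoli with both targets exact would need a negative amount; discard.
strawberries + broccoli with both tight: 4.08 servings and 0.2933 servings → $6.01.
So the least-cost plan costs $3.40.

$3.40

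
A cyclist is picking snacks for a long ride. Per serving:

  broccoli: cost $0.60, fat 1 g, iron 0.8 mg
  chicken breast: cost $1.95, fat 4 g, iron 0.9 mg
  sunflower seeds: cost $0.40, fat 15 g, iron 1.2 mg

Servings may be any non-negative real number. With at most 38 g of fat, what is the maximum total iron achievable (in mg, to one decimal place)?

30.4 mg

Iron per g fat: broccoli 0.8, chicken breast 0.225, sunflower seeds 0.08.
With no serving limits, spend the whole fat allowance on broccoli: 38 g / 1 g × 0.8 mg = 30.4 mg.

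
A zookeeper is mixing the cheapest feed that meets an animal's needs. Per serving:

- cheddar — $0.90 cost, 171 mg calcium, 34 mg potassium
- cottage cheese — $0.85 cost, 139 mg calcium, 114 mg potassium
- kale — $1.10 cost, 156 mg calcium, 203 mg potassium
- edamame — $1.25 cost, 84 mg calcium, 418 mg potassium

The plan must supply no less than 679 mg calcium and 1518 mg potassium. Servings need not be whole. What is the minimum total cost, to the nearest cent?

At the optimum either one food covers both requirements or two foods hit both targets exactly; no other combination can be cheaper.
cheddar only: max(679/171, 1518/34) = 44.65 servings → $40.18.
cottage cheese only: max(679/139, 1518/114) = 13.32 servings → $11.32.
kale only: max(679/156, 1518/203) = 7.478 servings → $8.23.
edamame only: max(679/84, 1518/418) = 8.083 servings → $10.10.
cheddar + cottage cheese: the both-tight solution has a negative serving — not a feasible corner.
cheddar + kale: intersection lies outside the first quadrant.
cheddar + edamame with both tight: 2.278 servings and 3.446 servings → $6.36.
cottage cheese + kale: the both-tight solution has a negative serving — not a feasible corner.
cottage cheese + edamame with both tight: 3.221 servings and 2.753 servings → $6.18.
kale + edamame with both tight: 3.246 servings and 2.055 servings → $6.14.
So the least-cost plan costs $6.14.

$6.14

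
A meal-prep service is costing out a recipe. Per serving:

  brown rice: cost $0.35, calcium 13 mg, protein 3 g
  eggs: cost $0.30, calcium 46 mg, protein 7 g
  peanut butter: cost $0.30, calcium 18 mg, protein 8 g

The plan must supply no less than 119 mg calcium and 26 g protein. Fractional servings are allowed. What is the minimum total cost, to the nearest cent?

At the optimum either one food covers both requirements or two foods hit both targets exactly; no other combination can be cheaper.
brown rice only: max(119/13, 26/3) = 9.154 servings → $3.20.
eggs only: max(119/46, 26/7) = 3.714 servings → $1.11.
peanut butter only: max(119/18, 26/8) = 6.611 servings → $1.98.
brown rice + eggs with both tight: 7.723 servings and 0.4043 servings → $2.82.
brown rice + peanut butter with both targets exact would need a negative amount; discard.
eggs + peanut butter with both tight: 2 servings and 1.5 servings → $1.05.
Cheapest feasible corner: $1.05.

$1.05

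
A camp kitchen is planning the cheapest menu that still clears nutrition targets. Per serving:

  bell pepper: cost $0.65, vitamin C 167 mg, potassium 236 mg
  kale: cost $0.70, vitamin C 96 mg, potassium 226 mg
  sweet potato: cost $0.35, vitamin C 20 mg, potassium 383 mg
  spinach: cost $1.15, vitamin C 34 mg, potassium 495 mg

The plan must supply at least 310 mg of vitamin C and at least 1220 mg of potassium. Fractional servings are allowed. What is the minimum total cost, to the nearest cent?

$1.81

Minimising a linear cost over {vitamin C ≥ 310, potassium ≥ 1220, servings ≥ 0} — the optimum is at a vertex, using one or two foods.
bell pepper only: max(310/167, 1220/236) = 5.169 servings → $3.36.
kale only: max(310/96, 1220/226) = 5.398 servings → $3.78.
sweet potato only: max(310/20, 1220/383) = 15.5 servings → $5.42.
spinach only: max(310/34, 1220/495) = 9.118 servings → $10.49.
bell pepper + kale: the both-tight solution has a negative serving — not a feasible corner.
bell pepper + sweet potato with both tight: 1.592 servings and 2.204 servings → $1.81.
bell pepper + spinach with both tight: 1.5 servings and 1.749 servings → $2.99.
kale + sweet potato with both tight: 2.925 servings and 1.459 servings → $2.56.
kale + spinach with both tight: 2.811 servings and 1.181 servings → $3.33.
sweet potato + spinach: intersection lies outside the first quadrant.
Cheapest feasible corner: $1.81.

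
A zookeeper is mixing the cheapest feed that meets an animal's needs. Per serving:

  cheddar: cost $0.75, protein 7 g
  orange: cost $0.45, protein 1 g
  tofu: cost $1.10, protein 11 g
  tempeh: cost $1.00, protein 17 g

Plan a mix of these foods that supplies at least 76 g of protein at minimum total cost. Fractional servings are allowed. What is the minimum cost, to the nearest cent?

Cost per g of protein: tempeh $0.0588, tofu $0.1000, cheddar $0.1071, orange $0.4500.
With no serving limits, use only tempeh: 76 g / 17 g = 4.471 servings × $1.00 = $4.47.

$4.47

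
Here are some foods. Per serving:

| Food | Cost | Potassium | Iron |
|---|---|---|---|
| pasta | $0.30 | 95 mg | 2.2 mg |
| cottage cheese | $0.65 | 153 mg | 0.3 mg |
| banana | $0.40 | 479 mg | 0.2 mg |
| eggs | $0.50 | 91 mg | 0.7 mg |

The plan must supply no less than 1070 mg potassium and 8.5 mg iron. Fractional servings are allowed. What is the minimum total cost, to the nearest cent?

$1.72

pasta only: max(1070/95, 8.5/2.2) = 11.26 servings → $3.38.
cottage cheese only: max(1070/153, 8.5/0.3) = 28.33 servings → $18.42.
banana only: max(1070/479, 8.5/0.2) = 42.5 servings → $17.00.
eggs only: max(1070/91, 8.5/0.7) = 12.14 servings → $6.07.
pasta + cottage cheese with both tight: 3.179 servings and 5.019 servings → $4.22.
pasta + banana with both tight: 3.728 servings and 1.494 servings → $1.72.
pasta + eggs with both tight: 0.1832 servings and 11.57 servings → $5.84.
cottage cheese + banana: the both-tight solution has a negative serving — not a feasible corner.
cottage cheese + eggs: the both-tight solution has a negative serving — not a feasible corner.
banana + eggs: intersection lies outside the first quadrant.
So the least-cost plan costs $1.72.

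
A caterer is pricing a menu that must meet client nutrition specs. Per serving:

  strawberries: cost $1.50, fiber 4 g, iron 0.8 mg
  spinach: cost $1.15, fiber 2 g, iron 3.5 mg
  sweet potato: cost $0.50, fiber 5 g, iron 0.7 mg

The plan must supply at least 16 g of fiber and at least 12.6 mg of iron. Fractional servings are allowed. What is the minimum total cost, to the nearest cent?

$4.66

Two binding constraints pin down two serving amounts, so the optimal mix uses at most two foods. The candidates are each food alone (scaled to the tighter of fiber/iron) and each pair with both constraints tight.
strawberries only: max(16/4, 12.6/0.8) = 15.75 servings → $23.62.
spinach only: max(16/2, 12.6/3.5) = 8 servings → $9.20.
sweet potato only: max(16/5, 12.6/0.7) = 18 servings → $9.00.
strawberries + spinach with both tight: 2.484 servings and 3.032 servings → $7.21.
strawberries + sweet potato: intersection lies outside the first quadrant.
spinach + sweet potato with both tight: 3.217 servings and 1.913 servings → $4.66.
So the least-cost plan costs $4.66.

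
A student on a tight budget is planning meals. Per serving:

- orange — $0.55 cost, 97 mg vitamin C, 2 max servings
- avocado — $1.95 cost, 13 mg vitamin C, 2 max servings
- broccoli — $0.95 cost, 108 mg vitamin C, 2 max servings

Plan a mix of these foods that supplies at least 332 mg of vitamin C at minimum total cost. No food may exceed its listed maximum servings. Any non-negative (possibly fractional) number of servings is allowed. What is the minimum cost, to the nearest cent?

Cost per mg of vitamin C: orange $0.0057, broccoli $0.0088, avocado $0.1500.
Take 2 servings of orange: +194.0 mg vitamin C for $1.10 (total $1.10, still need 138.0 mg).
Take 1.278 servings of broccoli: +138.0 mg vitamin C for $1.21 (total $2.31, still need 0.0 mg).
Greedy by cheapest-per-mg is optimal for a single linear constraint, so the minimum cost is $2.31.

$2.31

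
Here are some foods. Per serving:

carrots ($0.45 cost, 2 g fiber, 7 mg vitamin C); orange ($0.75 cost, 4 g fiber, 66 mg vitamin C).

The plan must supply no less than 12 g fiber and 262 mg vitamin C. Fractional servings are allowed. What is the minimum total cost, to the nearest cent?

Check every corner: each single food scaled to meet both minima, and each pair solved so both constraints bind.
carrots only: max(12/2, 262/7) = 37.43 servings → $16.84.
orange only: max(12/4, 262/66) = 3.97 servings → $2.98.
carrots + orange: the both-tight solution has a negative serving — not a feasible corner.
The minimum over all feasible corners is $2.98.

$2.98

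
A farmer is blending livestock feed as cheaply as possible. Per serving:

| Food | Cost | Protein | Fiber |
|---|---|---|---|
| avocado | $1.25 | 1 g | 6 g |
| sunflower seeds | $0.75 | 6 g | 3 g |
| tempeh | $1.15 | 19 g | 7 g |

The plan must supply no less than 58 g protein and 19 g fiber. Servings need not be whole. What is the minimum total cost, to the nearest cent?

avocado only: max(58/1, 19/6) = 58 servings → $72.50.
sunflower seeds only: max(58/6, 19/3) = 9.667 servings → $7.25.
tempeh only: max(58/19, 19/7) = 3.053 servings → $3.51.
avocado + sunflower seeds: intersection lies outside the first quadrant.
avocado + tempeh: the both-tight solution has a negative serving — not a feasible corner.
sunflower seeds + tempeh with both targets exact would need a negative amount; discard.
The minimum over all feasible corners is $3.51.

$3.51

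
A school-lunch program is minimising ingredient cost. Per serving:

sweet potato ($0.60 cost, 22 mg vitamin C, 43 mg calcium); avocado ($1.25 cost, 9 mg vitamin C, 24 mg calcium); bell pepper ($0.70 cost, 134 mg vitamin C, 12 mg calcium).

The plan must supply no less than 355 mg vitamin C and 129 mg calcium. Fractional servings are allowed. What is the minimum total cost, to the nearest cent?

$3.00

A basic optimal solution has at most two foods positive. Try each food alone and each pair with both targets met exactly.
sweet potato only: max(355/22, 129/43) = 16.14 servings → $9.68.
avocado only: max(355/9, 129/24) = 39.44 servings → $49.31.
bell pepper only: max(355/134, 129/12) = 10.75 servings → $7.53.
sweet potato + avocado with both targets exact would need a negative amount; discard.
sweet potato + bell pepper with both tight: 2.369 servings and 2.26 servings → $3.00.
avocado + bell pepper with both tight: 4.191 servings and 2.368 servings → $6.90.
The minimum over all feasible corners is $3.00.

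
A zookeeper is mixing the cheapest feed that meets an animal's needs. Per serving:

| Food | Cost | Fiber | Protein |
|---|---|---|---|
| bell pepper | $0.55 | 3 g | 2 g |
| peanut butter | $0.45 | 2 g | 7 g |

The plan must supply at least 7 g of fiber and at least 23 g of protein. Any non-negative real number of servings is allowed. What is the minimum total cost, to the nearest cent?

$1.55

The cheapest plan sits at a corner of the feasible region — with two constraints it uses at most two foods.
bell pepper only: max(7/3, 23/2) = 11.5 servings → $6.33.
peanut butter only: max(7/2, 23/7) = 3.5 servings → $1.57.
bell pepper + peanut butter with both tight: 0.1765 servings and 3.235 servings → $1.55.
The minimum over all feasible corners is $1.55.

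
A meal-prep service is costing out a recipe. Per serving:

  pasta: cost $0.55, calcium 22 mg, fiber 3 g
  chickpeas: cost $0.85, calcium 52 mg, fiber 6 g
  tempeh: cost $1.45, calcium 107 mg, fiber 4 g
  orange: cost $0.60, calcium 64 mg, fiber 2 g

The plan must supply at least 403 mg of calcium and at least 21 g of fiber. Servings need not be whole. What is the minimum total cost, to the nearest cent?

$4.47

The cheapest plan sits at a corner of the feasible region — with two constraints it uses at most two foods.
pasta only: max(403/22, 21/3) = 18.32 servings → $10.07.
chickpeas only: max(403/52, 21/6) = 7.75 servings → $6.59.
tempeh only: max(403/107, 21/4) = 5.25 servings → $7.61.
orange only: max(403/64, 21/2) = 10.5 servings → $6.30.
pasta + chickpeas: intersection lies outside the first quadrant.
pasta + tempeh with both tight: 2.725 servings and 3.206 servings → $6.15.
pasta + orange with both tight: 3.635 servings and 5.047 servings → $5.03.
chickpeas + tempeh with both tight: 1.463 servings and 3.055 servings → $5.67.
chickpeas + orange with both tight: 1.921 servings and 4.736 servings → $4.47.
tempeh + orange: intersection lies outside the first quadrant.
The minimum over all feasible corners is $4.47.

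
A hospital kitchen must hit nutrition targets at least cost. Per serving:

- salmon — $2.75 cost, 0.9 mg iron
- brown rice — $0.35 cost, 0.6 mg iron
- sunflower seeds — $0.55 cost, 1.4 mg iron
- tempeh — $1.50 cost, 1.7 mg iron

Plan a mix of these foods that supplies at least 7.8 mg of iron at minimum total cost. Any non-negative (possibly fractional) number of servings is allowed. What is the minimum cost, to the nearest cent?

Cost per mg of iron: sunflower seeds $0.3929, brown rice $0.5833, tempeh $0.8824, salmon $3.0556.
With no serving limits, use only sunflower seeds: 7.8 mg / 1.4 mg = 5.571 servings × $0.55 = $3.06.

$3.06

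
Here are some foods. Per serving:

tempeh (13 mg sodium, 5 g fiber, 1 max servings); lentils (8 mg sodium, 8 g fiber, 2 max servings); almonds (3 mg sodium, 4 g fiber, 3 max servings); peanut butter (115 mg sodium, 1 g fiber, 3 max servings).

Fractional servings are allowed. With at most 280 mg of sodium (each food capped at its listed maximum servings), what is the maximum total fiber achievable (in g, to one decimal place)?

Fiber per mg sodium: almonds 1.333, lentils 1, tempeh 0.3846, peanut butter 0.008696.
Take 3 servings of almonds: uses 9 mg sodium, +12.0 g fiber (running total 12.0 g).
Take 2 servings of lentils: uses 16 mg sodium, +16.0 g fiber (running total 28.0 g).
Take 1 serving of tempeh: uses 13 mg sodium, +5.0 g fiber (running total 33.0 g).
Take 2.104 servings of peanut butter: uses 242 mg sodium, +2.1 g fiber (running total 35.1 g).
Greedy by best ratio exhausts the sodium allowance optimally: 35.1 g.

35.1 g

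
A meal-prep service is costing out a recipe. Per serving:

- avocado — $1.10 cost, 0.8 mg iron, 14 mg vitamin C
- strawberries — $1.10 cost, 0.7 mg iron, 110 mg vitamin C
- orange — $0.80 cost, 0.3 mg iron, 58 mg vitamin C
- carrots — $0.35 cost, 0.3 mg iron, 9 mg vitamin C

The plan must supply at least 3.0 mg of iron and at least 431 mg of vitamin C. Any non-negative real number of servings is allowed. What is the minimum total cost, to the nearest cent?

With two linear requirements the optimum uses one or two foods; enumerate the corners.
avocado only: max(3.0/0.8, 431/14) = 30.79 servings → $33.86.
strawberries only: max(3.0/0.7, 431/110) = 4.286 servings → $4.71.
orange only: max(3.0/0.3, 431/58) = 10 servings → $8.00.
carrots only: max(3.0/0.3, 431/9) = 47.89 servings → $16.76.
avocado + strawberries with both tight: 0.3619 servings and 3.872 servings → $4.66.
avocado + orange with both tight: 1.059 servings and 7.175 servings → $6.91.
avocado + carrots with both targets exact would need a negative amount; discard.
strawberries + orange: intersection lies outside the first quadrant.
strawberries + carrots with both tight: 3.831 servings and 1.06 servings → $4.59.
orange + carrots with both tight: 6.959 servings and 3.041 servings → $6.63.
Cheapest feasible corner: $4.59.

$4.59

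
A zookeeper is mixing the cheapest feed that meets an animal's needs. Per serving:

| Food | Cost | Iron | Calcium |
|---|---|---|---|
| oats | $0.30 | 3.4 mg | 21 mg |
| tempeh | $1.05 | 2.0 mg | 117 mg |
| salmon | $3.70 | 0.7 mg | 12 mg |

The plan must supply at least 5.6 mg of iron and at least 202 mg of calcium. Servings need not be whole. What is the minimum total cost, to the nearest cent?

$1.89

Check every corner: each single food scaled to meet both minima, and each pair solved so both constraints bind.
oats only: max(5.6/3.4, 202/21) = 9.619 servings → $2.89.
tempeh only: max(5.6/2.0, 202/117) = 2.8 servings → $2.94.
salmon only: max(5.6/0.7, 202/12) = 16.83 servings → $62.28.
oats + tempeh with both tight: 0.706 servings and 1.6 servings → $1.89.
oats + salmon: the both-tight solution has a negative serving — not a feasible corner.
tempeh + salmon with both tight: 1.282 servings and 4.339 servings → $17.40.
The minimum over all feasible corners is $1.89.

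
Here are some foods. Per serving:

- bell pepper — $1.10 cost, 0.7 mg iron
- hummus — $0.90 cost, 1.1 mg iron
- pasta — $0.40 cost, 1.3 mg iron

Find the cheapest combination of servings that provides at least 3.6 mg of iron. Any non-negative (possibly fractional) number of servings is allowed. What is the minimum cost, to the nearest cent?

Cost per mg of iron: pasta $0.3077, hummus $0.8182, bell pepper $1.5714.
With no serving limits, use only pasta: 3.6 mg / 1.3 mg = 2.769 servings × $0.40 = $1.11.

$1.11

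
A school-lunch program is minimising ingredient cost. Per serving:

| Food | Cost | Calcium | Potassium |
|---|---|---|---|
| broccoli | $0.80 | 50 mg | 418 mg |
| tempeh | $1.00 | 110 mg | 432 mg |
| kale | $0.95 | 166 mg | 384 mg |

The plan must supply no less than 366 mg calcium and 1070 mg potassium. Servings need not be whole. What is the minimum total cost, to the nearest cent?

$2.47

At the optimum either one food covers both requirements or two foods hit both targets exactly; no other combination can be cheaper.
broccoli only: max(366/50, 1070/418) = 7.32 servings → $5.86.
tempeh only: max(366/110, 1070/432) = 3.327 servings → $3.33.
kale only: max(366/166, 1070/384) = 2.786 servings → $2.65.
broccoli + tempeh with both targets exact would need a negative amount; discard.
broccoli + kale with both tight: 0.7387 servings and 1.982 servings → $2.47.
tempeh + kale with both tight: 1.258 servings and 1.371 servings → $2.56.
Cheapest feasible corner: $2.47.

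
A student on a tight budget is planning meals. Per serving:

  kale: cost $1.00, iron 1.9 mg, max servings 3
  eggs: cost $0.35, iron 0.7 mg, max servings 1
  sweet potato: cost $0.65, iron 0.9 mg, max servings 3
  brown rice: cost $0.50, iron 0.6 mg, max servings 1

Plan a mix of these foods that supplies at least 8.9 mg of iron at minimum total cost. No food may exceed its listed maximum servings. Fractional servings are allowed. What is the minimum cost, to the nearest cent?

$5.16

Cost per mg of iron: eggs $0.5000, kale $0.5263, sweet potato $0.7222, brown rice $0.8333.
Take 1 serving of eggs: +0.7 mg iron for $0.35 (total $0.35, still need 8.2 mg).
Take 3 servings of kale: +5.7 mg iron for $3.00 (total $3.35, still need 2.5 mg).
Take 2.778 servings of sweet potato: +2.5 mg iron for $1.81 (total $5.16, still need 0.0 mg).
Filling from the cheapest source first is optimal under one linear minimum: $5.16.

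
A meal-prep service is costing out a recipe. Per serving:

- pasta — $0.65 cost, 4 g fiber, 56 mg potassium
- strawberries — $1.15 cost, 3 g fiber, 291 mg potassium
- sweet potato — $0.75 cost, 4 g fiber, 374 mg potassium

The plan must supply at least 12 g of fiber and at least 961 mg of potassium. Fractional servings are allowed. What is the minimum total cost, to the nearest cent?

Minimising a linear cost over {fiber ≥ 12, potassium ≥ 961, servings ≥ 0} — the optimum is at a vertex, using one or two foods.
pasta only: max(12/4, 961/56) = 17.16 servings → $11.15.
strawberries only: max(12/3, 961/291) = 4 servings → $4.60.
sweet potato only: max(12/4, 961/374) = 3 servings → $2.25.
pasta + strawberries with both tight: 0.6114 servings and 3.185 servings → $4.06.
pasta + sweet potato with both tight: 0.5063 servings and 2.494 servings → $2.20.
strawberries + sweet potato with both targets exact would need a negative amount; discard.
Cheapest feasible corner: $2.20.

$2.20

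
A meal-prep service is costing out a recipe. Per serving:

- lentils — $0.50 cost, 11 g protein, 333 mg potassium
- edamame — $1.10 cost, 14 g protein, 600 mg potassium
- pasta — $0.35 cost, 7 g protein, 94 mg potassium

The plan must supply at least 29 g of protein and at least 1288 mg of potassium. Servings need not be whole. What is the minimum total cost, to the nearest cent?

lentils only: max(29/11, 1288/333) = 3.868 servings → $1.93.
edamame only: max(29/14, 1288/600) = 2.147 servings → $2.36.
pasta only: max(29/7, 1288/94) = 13.7 servings → $4.80.
lentils + edamame with both targets exact would need a negative amount; discard.
lentils + pasta with both targets exact would need a negative amount; discard.
edamame + pasta with both targets exact would need a negative amount; discard.
The minimum over all feasible corners is $1.93.

$1.93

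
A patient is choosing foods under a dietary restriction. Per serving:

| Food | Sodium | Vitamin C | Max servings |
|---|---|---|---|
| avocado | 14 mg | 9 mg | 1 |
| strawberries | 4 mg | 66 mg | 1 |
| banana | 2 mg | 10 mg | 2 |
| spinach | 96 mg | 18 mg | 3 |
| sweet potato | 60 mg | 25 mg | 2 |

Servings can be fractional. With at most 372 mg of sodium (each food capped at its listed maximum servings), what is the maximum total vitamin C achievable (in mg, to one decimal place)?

188.1 mg

Vitamin C per mg sodium: strawberries 16.5, banana 5, avocado 0.6429, sweet potato 0.4167, spinach 0.1875.
Take 1 serving of strawberries: uses 4 mg sodium, +66.0 mg vitamin C (running total 66.0 mg).
Take 2 servings of banana: uses 4 mg sodium, +20.0 mg vitamin C (running total 86.0 mg).
Take 1 serving of avocado: uses 14 mg sodium, +9.0 mg vitamin C (running total 95.0 mg).
Take 2 servings of sweet potato: uses 120 mg sodium, +50.0 mg vitamin C (running total 145.0 mg).
Take 2.396 servings of spinach: uses 230 mg sodium, +43.1 mg vitamin C (running total 188.1 mg).
Greedy by best ratio exhausts the sodium allowance optimally: 188.1 mg.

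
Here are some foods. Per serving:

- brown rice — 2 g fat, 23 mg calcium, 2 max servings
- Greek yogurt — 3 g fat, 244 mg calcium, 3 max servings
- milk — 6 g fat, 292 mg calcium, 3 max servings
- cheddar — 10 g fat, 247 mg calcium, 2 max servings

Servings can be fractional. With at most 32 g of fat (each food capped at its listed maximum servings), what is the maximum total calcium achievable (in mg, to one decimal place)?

Calcium per g fat: Greek yogurt 81.33, milk 48.67, cheddar 24.7, brown rice 11.5.
Take 3 servings of Greek yogurt: uses 9 g fat, +732.0 mg calcium (running total 732.0 mg).
Take 3 servings of milk: uses 18 g fat, +876.0 mg calcium (running total 1608.0 mg).
Take 0.5 servings of cheddar: uses 5 g fat, +123.5 mg calcium (running total 1731.5 mg).
Greedy by best ratio exhausts the fat allowance optimally: 1731.5 mg.

1731.5 mg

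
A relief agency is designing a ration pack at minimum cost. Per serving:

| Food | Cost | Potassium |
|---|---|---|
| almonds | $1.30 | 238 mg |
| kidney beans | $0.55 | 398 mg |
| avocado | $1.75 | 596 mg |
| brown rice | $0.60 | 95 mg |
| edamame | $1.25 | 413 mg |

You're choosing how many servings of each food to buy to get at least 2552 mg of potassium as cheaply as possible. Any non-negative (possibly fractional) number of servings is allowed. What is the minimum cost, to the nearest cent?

$3.53

Cost per mg of potassium: kidney beans $0.0014, avocado $0.0029, edamame $0.0030, almonds $0.0055, brown rice $0.0063.
With no serving limits, use only kidney beans: 2552 mg / 398 mg = 6.412 servings × $0.55 = $3.53.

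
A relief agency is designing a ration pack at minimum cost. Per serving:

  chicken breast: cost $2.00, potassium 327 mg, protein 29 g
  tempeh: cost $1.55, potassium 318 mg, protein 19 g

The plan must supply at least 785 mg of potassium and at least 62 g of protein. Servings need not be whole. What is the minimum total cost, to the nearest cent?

This is a tiny linear program; its minimum lies at a vertex of the feasible set. List the vertices and price them.
chicken breast only: max(785/327, 62/29) = 2.401 servings → $4.80.
tempeh only: max(785/318, 62/19) = 3.263 servings → $5.06.
chicken breast + tempeh with both tight: 1.596 servings and 0.8278 servings → $4.47.
Cheapest feasible corner: $4.47.

$4.47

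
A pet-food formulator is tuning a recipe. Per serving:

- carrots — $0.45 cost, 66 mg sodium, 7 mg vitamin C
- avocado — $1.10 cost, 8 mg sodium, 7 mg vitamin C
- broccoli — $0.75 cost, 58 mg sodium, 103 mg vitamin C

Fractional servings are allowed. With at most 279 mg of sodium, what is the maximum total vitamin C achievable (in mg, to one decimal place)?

Vitamin C per mg sodium: broccoli 1.776, avocado 0.875, carrots 0.1061.
With no serving limits, spend the whole sodium allowance on broccoli: 279 mg / 58 mg × 103 mg = 495.5 mg.

495.5 mg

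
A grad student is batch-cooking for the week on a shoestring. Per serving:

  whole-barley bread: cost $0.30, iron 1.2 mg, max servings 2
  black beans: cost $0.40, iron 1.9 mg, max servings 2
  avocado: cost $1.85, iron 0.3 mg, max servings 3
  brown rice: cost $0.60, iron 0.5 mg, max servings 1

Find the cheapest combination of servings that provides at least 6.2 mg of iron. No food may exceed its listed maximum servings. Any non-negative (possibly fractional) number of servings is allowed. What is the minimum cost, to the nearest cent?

$1.40

Cost per mg of iron: black beans $0.2105, whole-barley bread $0.2500, brown rice $1.2000, avocado $6.1667.
Take 2 servings of black beans: +3.8 mg iron for $0.80 (total $0.80, still need 2.4 mg).
Take 2 servings of whole-barley bread: +2.4 mg iron for $0.60 (total $1.40, still need 0.0 mg).
Filling from the cheapest source first is optimal under one linear minimum: $1.40.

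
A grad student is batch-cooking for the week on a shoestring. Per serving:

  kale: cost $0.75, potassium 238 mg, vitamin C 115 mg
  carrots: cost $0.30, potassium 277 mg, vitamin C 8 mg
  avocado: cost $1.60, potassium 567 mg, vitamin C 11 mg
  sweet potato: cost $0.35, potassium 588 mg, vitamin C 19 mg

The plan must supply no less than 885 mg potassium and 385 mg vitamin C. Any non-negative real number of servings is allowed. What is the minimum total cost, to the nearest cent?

$2.55

Two binding constraints pin down two serving amounts, so the optimal mix uses at most two foods. The candidates are each food alone (scaled to the tighter of potassium/vitamin C) and each pair with both constraints tight.
kale only: max(885/238, 385/115) = 3.718 servings → $2.79.
carrots only: max(885/277, 385/8) = 48.12 servings → $14.44.
avocado only: max(885/567, 385/11) = 35 servings → $56.00.
sweet potato only: max(885/588, 385/19) = 20.26 servings → $7.09.
kale + carrots with both tight: 3.324 servings and 0.3387 servings → $2.59.
kale + avocado with both tight: 3.332 servings and 0.1621 servings → $2.76.
kale + sweet potato with both tight: 3.321 servings and 0.1608 servings → $2.55.
carrots + avocado with both targets exact would need a negative amount; discard.
carrots + sweet potato: intersection lies outside the first quadrant.
avocado + sweet potato with both targets exact would need a negative amount; discard.
Cheapest feasible corner: $2.55.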